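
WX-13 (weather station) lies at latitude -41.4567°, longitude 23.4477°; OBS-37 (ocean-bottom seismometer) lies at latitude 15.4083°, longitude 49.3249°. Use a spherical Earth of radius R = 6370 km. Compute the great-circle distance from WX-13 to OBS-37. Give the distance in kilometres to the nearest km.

6859 km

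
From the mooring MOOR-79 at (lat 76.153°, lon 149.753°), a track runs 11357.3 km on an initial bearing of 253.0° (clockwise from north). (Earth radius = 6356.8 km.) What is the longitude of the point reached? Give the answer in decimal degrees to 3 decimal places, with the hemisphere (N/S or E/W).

73.356°E

δ = d/R = 11357.3/6356.8 = 1.786638 rad
φ₂ = arcsin(sin φ₁ cos δ + cos φ₁ sin δ cos θ)
   = arcsin(0.97094·-0.21417 + 0.23933·0.97680·-0.29237) = -16.03921°
λ₂ = λ₁ + atan2(sin θ sin δ cos φ₁, cos δ − sin φ₁ sin φ₂) = 73.35558°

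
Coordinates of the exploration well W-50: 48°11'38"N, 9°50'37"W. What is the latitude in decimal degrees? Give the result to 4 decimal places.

48.1939°N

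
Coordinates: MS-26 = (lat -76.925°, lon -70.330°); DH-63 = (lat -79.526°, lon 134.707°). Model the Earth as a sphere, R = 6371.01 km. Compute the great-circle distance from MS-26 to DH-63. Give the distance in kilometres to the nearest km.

Δφ = -2.6010°,  Δλ = -154.9630°
a = sin²(Δφ/2) + cos φ₁ cos φ₂ sin²(Δλ/2) = 0.039708
c = 2·arcsin(√a) = 0.401225 rad = 22.9885°
d = R·c = 6371.01 × 0.401225 = 2556.2 km

2556 km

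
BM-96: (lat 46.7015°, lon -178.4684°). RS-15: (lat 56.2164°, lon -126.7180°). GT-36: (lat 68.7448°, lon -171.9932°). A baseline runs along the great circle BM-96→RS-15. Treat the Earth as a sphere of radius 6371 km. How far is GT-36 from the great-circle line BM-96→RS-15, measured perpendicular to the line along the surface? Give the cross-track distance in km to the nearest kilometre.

δ₁₃ = central angle BM-96→GT-36 = 0.388932 rad  (haversine)
θ₁₃ = bearing BM-96→GT-36 = 6.189°,  θ₁₂ = bearing BM-96→RS-15 = 53.813°
dₓₜ = R·arcsin(sin δ₁₃ · sin(θ₁₃ − θ₁₂)) = 6371·arcsin(0.37920·sin(-47.623°)) = -1808.895 km
|dₓₜ| = 1808.895 km

1809 km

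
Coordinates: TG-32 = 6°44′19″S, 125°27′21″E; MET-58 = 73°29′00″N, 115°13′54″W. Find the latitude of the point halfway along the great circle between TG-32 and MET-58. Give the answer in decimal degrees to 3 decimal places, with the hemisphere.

TG-32: φ = -6.73861°, λ = +125.45583°
MET-58: φ = +73.48333°, λ = -115.23167°
Bx = cos φ₂ cos Δλ = -0.139183,  By = cos φ₂ sin Δλ = 0.247894
φₘ = atan2(sin φ₁ + sin φ₂, √((cos φ₁ + Bx)² + By²)) = 43.41893°
λₘ = λ₁ + atan2(By, cos φ₁ + Bx) = 141.64410°

43.419°N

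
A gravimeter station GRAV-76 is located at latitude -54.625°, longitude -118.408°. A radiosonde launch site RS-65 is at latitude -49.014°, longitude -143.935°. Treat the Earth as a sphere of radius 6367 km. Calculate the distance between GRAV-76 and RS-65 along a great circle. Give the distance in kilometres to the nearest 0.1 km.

1848.7 km

Δφ = 5.6110°,  Δλ = -25.5270°
a = sin²(Δφ/2) + cos φ₁ cos φ₂ sin²(Δλ/2) = 0.020929
c = 2·arcsin(√a) = 0.290353 rad = 16.6360°
d = R·c = 6367 × 0.290353 = 1848.7 km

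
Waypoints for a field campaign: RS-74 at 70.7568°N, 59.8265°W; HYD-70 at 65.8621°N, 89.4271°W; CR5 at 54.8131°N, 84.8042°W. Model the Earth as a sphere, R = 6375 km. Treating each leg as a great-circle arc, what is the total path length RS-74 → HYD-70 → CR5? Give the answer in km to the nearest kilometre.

2571 km

RS-74→HYD-70: c = 0.206456 rad, d = 1316.16 km
HYD-70→CR5: c = 0.196801 rad, d = 1254.61 km
Total = 1316.16 + 1254.61 = 2570.77 km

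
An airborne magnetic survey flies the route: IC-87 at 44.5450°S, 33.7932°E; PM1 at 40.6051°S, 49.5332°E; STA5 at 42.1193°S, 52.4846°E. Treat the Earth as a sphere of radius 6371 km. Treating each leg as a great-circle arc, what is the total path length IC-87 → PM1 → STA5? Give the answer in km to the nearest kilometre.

IC-87→PM1: c = 0.213255 rad, d = 1358.65 km
PM1→STA5: c = 0.046827 rad, d = 298.33 km
Total = 1358.65 + 298.33 = 1656.98 km

1657 km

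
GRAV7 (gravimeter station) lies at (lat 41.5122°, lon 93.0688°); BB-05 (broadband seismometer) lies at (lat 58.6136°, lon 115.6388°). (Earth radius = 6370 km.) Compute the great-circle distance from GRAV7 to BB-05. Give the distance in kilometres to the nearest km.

2467 km

Δφ = 17.1014°,  Δλ = 22.5700°
a = sin²(Δφ/2) + cos φ₁ cos φ₂ sin²(Δλ/2) = 0.037041
c = 2·arcsin(√a) = 0.387340 rad = 22.1929°
d = R·c = 6370 × 0.387340 = 2467.4 km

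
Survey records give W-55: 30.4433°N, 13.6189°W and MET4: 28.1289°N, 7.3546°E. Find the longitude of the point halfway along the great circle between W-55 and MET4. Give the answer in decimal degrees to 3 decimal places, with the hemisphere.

3.012°W

Bx = cos φ₂ cos Δλ = 0.823461,  By = cos φ₂ sin Δλ = 0.315660
φₘ = atan2(sin φ₁ + sin φ₂, √((cos φ₁ + Bx)² + By²)) = 29.69960°
λₘ = λ₁ + atan2(By, cos φ₁ + Bx) = -3.01200°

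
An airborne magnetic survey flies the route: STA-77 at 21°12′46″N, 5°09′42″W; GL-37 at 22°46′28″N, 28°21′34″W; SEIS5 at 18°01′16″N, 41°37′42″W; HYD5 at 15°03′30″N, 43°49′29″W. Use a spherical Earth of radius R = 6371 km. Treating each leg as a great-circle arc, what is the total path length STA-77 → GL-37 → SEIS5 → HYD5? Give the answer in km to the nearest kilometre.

STA-77: φ = +21.21278°, λ = -5.16167°
GL-37: φ = +22.77444°, λ = -28.35944°
SEIS5: φ = +18.02111°, λ = -41.62833°
HYD5: φ = +15.05833°, λ = -43.82472°
STA-77→GL-37: c = 0.376020 rad, d = 2395.62 km
GL-37→SEIS5: c = 0.232240 rad, d = 1479.60 km
SEIS5→HYD5: c = 0.063435 rad, d = 404.14 km
Total = 2395.62 + 1479.60 + 404.14 = 4279.37 km

4279 km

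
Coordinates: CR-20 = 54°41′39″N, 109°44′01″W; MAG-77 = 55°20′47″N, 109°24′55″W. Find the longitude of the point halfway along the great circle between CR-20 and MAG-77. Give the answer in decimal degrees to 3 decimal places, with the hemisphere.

109.576°W

CR-20: φ = +54.69417°, λ = -109.73361°
MAG-77: φ = +55.34639°, λ = -109.41528°
Bx = cos φ₂ cos Δλ = 0.568605,  By = cos φ₂ sin Δλ = 0.003159
φₘ = atan2(sin φ₁ + sin φ₂, √((cos φ₁ + Bx)² + By²)) = 55.02038°
λₘ = λ₁ + atan2(By, cos φ₁ + Bx) = -109.57574°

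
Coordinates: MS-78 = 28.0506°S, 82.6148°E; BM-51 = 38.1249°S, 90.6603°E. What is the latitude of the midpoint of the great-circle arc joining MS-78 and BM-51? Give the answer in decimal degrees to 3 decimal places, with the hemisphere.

33.152°S

Bx = cos φ₂ cos Δλ = 0.778924,  By = cos φ₂ sin Δλ = 0.110101
φₘ = atan2(sin φ₁ + sin φ₂, √((cos φ₁ + Bx)² + By²)) = -33.15221°
λₘ = λ₁ + atan2(By, cos φ₁ + Bx) = 86.40614°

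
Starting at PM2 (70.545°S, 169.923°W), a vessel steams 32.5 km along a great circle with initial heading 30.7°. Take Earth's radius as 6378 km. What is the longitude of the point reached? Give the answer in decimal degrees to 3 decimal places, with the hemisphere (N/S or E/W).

δ = d/R = 32.5/6378 = 0.005096 rad
φ₂ = arcsin(sin φ₁ cos δ + cos φ₁ sin δ cos θ)
   = arcsin(-0.94290·0.99999 + 0.33307·0.00510·0.85985) = -70.29342°
λ₂ = λ₁ + atan2(sin θ sin δ cos φ₁, cos δ − sin φ₁ sin φ₂) = -169.48096°

169.481°W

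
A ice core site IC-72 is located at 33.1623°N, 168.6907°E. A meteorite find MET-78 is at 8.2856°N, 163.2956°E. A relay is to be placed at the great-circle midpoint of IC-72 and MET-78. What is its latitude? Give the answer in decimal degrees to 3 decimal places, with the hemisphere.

Bx = cos φ₂ cos Δλ = 0.985178,  By = cos φ₂ sin Δλ = -0.093042
φₘ = atan2(sin φ₁ + sin φ₂, √((cos φ₁ + Bx)² + By²)) = 20.74484°
λₘ = λ₁ + atan2(By, cos φ₁ + Bx) = 165.76787°

20.745°N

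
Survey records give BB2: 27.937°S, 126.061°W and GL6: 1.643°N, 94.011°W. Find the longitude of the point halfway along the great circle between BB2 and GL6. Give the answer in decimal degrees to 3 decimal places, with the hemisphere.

Bx = cos φ₂ cos Δλ = 0.847237,  By = cos φ₂ sin Δλ = 0.530441
φₘ = atan2(sin φ₁ + sin φ₂, √((cos φ₁ + Bx)² + By²)) = -13.65692°
λₘ = λ₁ + atan2(By, cos φ₁ + Bx) = -109.02126°

109.021°W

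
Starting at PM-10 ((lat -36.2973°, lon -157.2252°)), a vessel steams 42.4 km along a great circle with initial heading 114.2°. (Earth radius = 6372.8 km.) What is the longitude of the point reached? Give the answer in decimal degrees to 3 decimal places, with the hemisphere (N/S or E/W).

δ = d/R = 42.4/6372.8 = 0.006653 rad
φ₂ = arcsin(sin φ₁ cos δ + cos φ₁ sin δ cos θ)
   = arcsin(-0.59198·0.99998 + 0.80596·0.00665·-0.40992) = -36.45279°
λ₂ = λ₁ + atan2(sin θ sin δ cos φ₁, cos δ − sin φ₁ sin φ₂) = -156.79292°

156.793°W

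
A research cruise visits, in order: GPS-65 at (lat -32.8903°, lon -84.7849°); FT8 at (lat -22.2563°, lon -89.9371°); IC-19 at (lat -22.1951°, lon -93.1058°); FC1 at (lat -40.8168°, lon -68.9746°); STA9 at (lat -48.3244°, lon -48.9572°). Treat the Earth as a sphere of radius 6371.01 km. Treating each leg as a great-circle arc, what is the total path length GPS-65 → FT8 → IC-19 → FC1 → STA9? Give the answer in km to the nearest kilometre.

6463 km

GPS-65→FT8: c = 0.201906 rad, d = 1286.35 km
FT8→IC-19: c = 0.051205 rad, d = 326.23 km
IC-19→FC1: c = 0.481260 rad, d = 3066.11 km
FC1→STA9: c = 0.280099 rad, d = 1784.51 km
Total = 1286.35 + 326.23 + 3066.11 + 1784.51 = 6463.20 km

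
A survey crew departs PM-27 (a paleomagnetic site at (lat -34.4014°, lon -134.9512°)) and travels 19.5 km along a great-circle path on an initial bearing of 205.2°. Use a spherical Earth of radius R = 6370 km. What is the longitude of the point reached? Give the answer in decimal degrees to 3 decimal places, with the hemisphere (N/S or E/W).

135.042°W

δ = d/R = 19.5/6370 = 0.003061 rad
φ₂ = arcsin(sin φ₁ cos δ + cos φ₁ sin δ cos θ)
   = arcsin(-0.56499·1.00000 + 0.82510·0.00306·-0.90483) = -34.56007°
λ₂ = λ₁ + atan2(sin θ sin δ cos φ₁, cos δ − sin φ₁ sin φ₂) = -135.04188°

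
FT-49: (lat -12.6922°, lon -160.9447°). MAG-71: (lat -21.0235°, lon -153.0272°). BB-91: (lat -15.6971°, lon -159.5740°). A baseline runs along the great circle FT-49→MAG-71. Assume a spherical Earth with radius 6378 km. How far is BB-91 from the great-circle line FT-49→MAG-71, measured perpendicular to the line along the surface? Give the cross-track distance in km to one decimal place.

110.0 km

δ₁₃ = central angle FT-49→BB-91 = 0.057344 rad  (haversine)
θ₁₃ = bearing FT-49→BB-91 = 156.308°,  θ₁₂ = bearing FT-49→MAG-71 = 138.796°
dₓₜ = R·arcsin(sin δ₁₃ · sin(θ₁₃ − θ₁₂)) = 6378·arcsin(0.05731·sin(17.512°)) = 110.000 km
|dₓₜ| = 110.000 km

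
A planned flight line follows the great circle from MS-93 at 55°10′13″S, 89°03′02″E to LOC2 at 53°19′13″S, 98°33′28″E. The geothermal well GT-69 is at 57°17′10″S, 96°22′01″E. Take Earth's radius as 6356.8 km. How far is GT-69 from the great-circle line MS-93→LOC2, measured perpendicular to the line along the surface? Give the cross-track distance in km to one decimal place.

359.3 km

MS-93: φ = -55.17028°, λ = +89.05056°
LOC2: φ = -53.32028°, λ = +98.55778°
GT-69: φ = -57.28611°, λ = +96.36694°
δ₁₃ = central angle MS-93→GT-69 = 0.079958 rad  (haversine)
θ₁₃ = bearing MS-93→GT-69 = 120.494°,  θ₁₂ = bearing MS-93→LOC2 = 75.483°
dₓₜ = R·arcsin(sin δ₁₃ · sin(θ₁₃ − θ₁₂)) = 6356.8·arcsin(0.07987·sin(45.012°)) = 359.289 km
|dₓₜ| = 359.289 km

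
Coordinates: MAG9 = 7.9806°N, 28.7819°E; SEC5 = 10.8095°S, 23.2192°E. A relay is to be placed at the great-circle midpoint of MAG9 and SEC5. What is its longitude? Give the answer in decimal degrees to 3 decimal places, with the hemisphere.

26.012°E

Bx = cos φ₂ cos Δλ = 0.977630,  By = cos φ₂ sin Δλ = -0.095215
φₘ = atan2(sin φ₁ + sin φ₂, √((cos φ₁ + Bx)² + By²)) = -1.41612°
λₘ = λ₁ + atan2(By, cos φ₁ + Bx) = 26.01192°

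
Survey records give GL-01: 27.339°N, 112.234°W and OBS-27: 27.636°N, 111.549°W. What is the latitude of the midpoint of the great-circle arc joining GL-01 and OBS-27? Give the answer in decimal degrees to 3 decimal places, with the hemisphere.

Bx = cos φ₂ cos Δλ = 0.885849,  By = cos φ₂ sin Δλ = 0.010591
φₘ = atan2(sin φ₁ + sin φ₂, √((cos φ₁ + Bx)² + By²)) = 27.48792°
λₘ = λ₁ + atan2(By, cos φ₁ + Bx) = -111.89196°

27.488°N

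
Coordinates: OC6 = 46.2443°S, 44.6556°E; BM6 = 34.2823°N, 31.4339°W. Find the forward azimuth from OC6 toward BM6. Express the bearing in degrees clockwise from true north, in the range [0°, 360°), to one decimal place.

303.6°

Δλ = -76.0895°
y = sin Δλ · cos φ₂ = -0.802040
x = cos φ₁ sin φ₂ − sin φ₁ cos φ₂ cos Δλ = 0.533027
θ = atan2(y, x) = -56.3924° → 303.6076° (mod 360°)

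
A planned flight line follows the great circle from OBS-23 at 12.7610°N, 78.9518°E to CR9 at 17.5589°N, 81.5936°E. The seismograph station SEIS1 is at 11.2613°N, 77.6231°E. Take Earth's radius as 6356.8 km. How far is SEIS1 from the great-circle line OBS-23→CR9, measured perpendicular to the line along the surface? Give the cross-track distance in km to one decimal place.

51.0 km

δ₁₃ = central angle OBS-23→SEIS1 = 0.034635 rad  (haversine)
θ₁₃ = bearing OBS-23→SEIS1 = 221.052°,  θ₁₂ = bearing OBS-23→CR9 = 27.654°
dₓₜ = R·arcsin(sin δ₁₃ · sin(θ₁₃ − θ₁₂)) = 6356.8·arcsin(0.03463·sin(193.398°)) = -51.006 km
|dₓₜ| = 51.006 km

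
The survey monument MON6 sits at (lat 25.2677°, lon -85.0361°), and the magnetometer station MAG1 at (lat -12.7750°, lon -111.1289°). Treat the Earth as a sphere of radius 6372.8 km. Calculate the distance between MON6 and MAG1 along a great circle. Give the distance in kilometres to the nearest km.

5090 km

Δφ = -38.0427°,  Δλ = -26.0928°
a = sin²(Δφ/2) + cos φ₁ cos φ₂ sin²(Δλ/2) = 0.151166
c = 2·arcsin(√a) = 0.798660 rad = 45.7599°
d = R·c = 6372.8 × 0.798660 = 5089.7 km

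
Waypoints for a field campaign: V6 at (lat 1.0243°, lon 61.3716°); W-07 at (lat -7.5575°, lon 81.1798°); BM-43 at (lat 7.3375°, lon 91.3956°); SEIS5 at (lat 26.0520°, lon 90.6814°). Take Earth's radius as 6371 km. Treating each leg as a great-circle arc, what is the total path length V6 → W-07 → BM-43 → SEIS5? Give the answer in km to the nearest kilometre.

V6→W-07: c = 0.375949 rad, d = 2395.17 km
W-07→BM-43: c = 0.314951 rad, d = 2006.55 km
BM-43→SEIS5: c = 0.326845 rad, d = 2082.33 km
Total = 2395.17 + 2006.55 + 2082.33 = 6484.06 km

6484 km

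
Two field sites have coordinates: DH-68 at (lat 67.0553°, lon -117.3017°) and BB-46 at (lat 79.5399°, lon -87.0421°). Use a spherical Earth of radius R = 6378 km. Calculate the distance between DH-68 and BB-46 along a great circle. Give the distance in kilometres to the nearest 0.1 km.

1650.3 km

Δφ = 12.4846°,  Δλ = 30.2596°
a = sin²(Δφ/2) + cos φ₁ cos φ₂ sin²(Δλ/2) = 0.016645
c = 2·arcsin(√a) = 0.258748 rad = 14.8252°
d = R·c = 6378 × 0.258748 = 1650.3 km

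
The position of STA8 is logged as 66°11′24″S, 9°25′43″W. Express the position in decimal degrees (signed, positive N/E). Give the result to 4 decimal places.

-66.1900°, -9.4286°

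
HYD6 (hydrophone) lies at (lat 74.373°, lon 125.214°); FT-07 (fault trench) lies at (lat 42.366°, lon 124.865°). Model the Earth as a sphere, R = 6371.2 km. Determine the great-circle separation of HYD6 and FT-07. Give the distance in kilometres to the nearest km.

3559 km

Δφ = -32.0070°,  Δλ = -0.3490°
a = sin²(Δφ/2) + cos φ₁ cos φ₂ sin²(Δλ/2) = 0.076010
c = 2·arcsin(√a) = 0.558634 rad = 32.0074°
d = R·c = 6371.2 × 0.558634 = 3559.2 km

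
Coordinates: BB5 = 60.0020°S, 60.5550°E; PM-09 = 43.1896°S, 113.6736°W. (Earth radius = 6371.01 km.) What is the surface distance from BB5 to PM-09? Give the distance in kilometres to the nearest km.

8529 km

Δφ = 16.8124°,  Δλ = -174.2286°
a = sin²(Δφ/2) + cos φ₁ cos φ₂ sin²(Δλ/2) = 0.384972
c = 2·arcsin(√a) = 1.338661 rad = 76.6996°
d = R·c = 6371.01 × 1.338661 = 8528.6 km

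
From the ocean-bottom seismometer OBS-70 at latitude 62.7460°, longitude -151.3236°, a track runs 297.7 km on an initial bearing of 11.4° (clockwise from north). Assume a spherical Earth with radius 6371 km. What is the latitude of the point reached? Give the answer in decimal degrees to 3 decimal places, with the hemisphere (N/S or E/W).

65.365°N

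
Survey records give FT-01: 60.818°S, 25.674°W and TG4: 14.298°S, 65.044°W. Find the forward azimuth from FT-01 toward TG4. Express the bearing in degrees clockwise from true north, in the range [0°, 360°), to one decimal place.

311.0°

Δλ = -39.3700°
y = sin Δλ · cos φ₂ = -0.614677
x = cos φ₁ sin φ₂ − sin φ₁ cos φ₂ cos Δλ = 0.533621
θ = atan2(y, x) = -49.0377° → 310.9623° (mod 360°)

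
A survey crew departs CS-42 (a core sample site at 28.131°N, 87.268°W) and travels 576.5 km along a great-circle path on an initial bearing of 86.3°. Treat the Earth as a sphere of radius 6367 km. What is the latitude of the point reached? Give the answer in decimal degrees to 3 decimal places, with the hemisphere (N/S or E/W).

28.340°N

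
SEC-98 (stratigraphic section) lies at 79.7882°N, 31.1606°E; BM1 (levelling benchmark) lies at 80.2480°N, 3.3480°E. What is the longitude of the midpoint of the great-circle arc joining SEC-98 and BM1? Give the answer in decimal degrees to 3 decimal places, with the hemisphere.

Bx = cos φ₂ cos Δλ = 0.149816,  By = cos φ₂ sin Δλ = -0.079031
φₘ = atan2(sin φ₁ + sin φ₂, √((cos φ₁ + Bx)² + By²)) = 80.30488°
λₘ = λ₁ + atan2(By, cos φ₁ + Bx) = 17.57771°

17.578°E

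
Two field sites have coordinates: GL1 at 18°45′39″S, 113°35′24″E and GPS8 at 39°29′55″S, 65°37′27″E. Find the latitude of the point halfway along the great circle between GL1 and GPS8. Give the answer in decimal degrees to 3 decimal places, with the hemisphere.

31.354°S

GL1: φ = -18.76083°, λ = +113.59000°
GPS8: φ = -39.49861°, λ = +65.62417°
Bx = cos φ₂ cos Δλ = 0.516670,  By = cos φ₂ sin Δλ = -0.573132
φₘ = atan2(sin φ₁ + sin φ₂, √((cos φ₁ + Bx)² + By²)) = -31.35409°
λₘ = λ₁ + atan2(By, cos φ₁ + Bx) = 92.20434°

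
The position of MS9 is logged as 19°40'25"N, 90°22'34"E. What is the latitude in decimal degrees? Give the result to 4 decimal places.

19.6736°N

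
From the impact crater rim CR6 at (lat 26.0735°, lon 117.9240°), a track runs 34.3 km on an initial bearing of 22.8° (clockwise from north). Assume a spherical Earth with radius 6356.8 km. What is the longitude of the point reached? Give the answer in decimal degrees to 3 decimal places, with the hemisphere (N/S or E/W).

118.058°E

δ = d/R = 34.3/6356.8 = 0.005396 rad
φ₂ = arcsin(sin φ₁ cos δ + cos φ₁ sin δ cos θ)
   = arcsin(0.43952·0.99999 + 0.89823·0.00540·0.92186) = 26.35844°
λ₂ = λ₁ + atan2(sin θ sin δ cos φ₁, cos δ − sin φ₁ sin φ₂) = 118.05770°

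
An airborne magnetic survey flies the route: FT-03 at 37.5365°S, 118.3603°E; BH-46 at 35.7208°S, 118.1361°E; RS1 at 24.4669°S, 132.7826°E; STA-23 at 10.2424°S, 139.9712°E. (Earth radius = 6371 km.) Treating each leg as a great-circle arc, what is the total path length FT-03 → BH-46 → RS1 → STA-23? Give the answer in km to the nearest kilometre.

3838 km

FT-03→BH-46: c = 0.031845 rad, d = 202.89 km
BH-46→RS1: c = 0.295149 rad, d = 1880.40 km
RS1→STA-23: c = 0.275461 rad, d = 1754.96 km
Total = 202.89 + 1880.40 + 1754.96 = 3838.24 km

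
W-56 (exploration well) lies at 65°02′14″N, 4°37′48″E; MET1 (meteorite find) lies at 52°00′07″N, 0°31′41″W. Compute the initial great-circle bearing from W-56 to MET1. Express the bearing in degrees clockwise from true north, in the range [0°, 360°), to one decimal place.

193.9°

W-56: φ = +65.03722°, λ = +4.63000°
MET1: φ = +52.00194°, λ = -0.52806°
Δλ = -5.1581°
y = sin Δλ · cos φ₂ = -0.055348
x = cos φ₁ sin φ₂ − sin φ₁ cos φ₂ cos Δλ = -0.223291
θ = atan2(y, x) = -166.0785° → 193.9215° (mod 360°)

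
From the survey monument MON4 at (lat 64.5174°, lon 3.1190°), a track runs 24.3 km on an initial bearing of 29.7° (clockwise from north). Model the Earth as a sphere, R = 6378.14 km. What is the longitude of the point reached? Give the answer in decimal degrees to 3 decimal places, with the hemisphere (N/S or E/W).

3.372°E

δ = d/R = 24.3/6378.14 = 0.003810 rad
φ₂ = arcsin(sin φ₁ cos δ + cos φ₁ sin δ cos θ)
   = arcsin(0.90272·0.99999 + 0.43024·0.00381·0.86863) = 64.70680°
λ₂ = λ₁ + atan2(sin θ sin δ cos φ₁, cos δ − sin φ₁ sin φ₂) = 3.37214°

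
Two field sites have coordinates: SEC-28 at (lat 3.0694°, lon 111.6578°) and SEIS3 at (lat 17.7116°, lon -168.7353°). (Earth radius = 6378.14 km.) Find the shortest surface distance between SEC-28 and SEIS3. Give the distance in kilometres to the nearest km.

8813 km

Δφ = 14.6422°,  Δλ = 79.6069°
a = sin²(Δφ/2) + cos φ₁ cos φ₂ sin²(Δλ/2) = 0.406053
c = 2·arcsin(√a) = 1.381780 rad = 79.1701°
d = R·c = 6378.14 × 1.381780 = 8813.2 km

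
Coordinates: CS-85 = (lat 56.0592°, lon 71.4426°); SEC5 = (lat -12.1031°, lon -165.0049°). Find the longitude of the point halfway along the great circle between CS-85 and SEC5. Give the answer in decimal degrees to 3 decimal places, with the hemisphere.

Bx = cos φ₂ cos Δλ = -0.540415,  By = cos φ₂ sin Δλ = 0.814855
φₘ = atan2(sin φ₁ + sin φ₂, √((cos φ₁ + Bx)² + By²)) = 37.25727°
λₘ = λ₁ + atan2(By, cos φ₁ + Bx) = 160.18273°

160.183°E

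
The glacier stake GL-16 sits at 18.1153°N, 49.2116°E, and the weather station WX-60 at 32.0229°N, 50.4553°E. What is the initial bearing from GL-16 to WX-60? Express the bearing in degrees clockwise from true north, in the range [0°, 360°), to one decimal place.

4.4°

Δλ = 1.2437°
y = sin Δλ · cos φ₂ = 0.018402
x = cos φ₁ sin φ₂ − sin φ₁ cos φ₂ cos Δλ = 0.240419
θ = atan2(y, x) = 4.3770° → 4.3770° (mod 360°)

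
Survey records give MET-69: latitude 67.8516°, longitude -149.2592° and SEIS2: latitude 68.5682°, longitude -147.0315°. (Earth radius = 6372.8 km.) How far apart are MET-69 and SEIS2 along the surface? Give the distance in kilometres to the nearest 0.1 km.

Δφ = 0.7166°,  Δλ = 2.2277°
a = sin²(Δφ/2) + cos φ₁ cos φ₂ sin²(Δλ/2) = 0.000091
c = 2·arcsin(√a) = 0.019096 rad = 1.0941°
d = R·c = 6372.8 × 0.019096 = 121.7 km

121.7 km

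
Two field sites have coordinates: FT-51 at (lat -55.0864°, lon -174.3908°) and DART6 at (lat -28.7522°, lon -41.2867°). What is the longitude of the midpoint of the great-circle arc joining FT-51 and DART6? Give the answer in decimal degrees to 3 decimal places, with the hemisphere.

81.999°W

Bx = cos φ₂ cos Δλ = -0.599078,  By = cos φ₂ sin Δλ = 0.640096
φₘ = atan2(sin φ₁ + sin φ₂, √((cos φ₁ + Bx)² + By²)) = -63.78354°
λₘ = λ₁ + atan2(By, cos φ₁ + Bx) = -81.99893°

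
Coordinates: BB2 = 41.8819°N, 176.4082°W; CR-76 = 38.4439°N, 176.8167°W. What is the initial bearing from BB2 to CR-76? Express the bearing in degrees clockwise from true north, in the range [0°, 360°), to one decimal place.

Δλ = -0.4085°
y = sin Δλ · cos φ₂ = -0.005584
x = cos φ₁ sin φ₂ − sin φ₁ cos φ₂ cos Δλ = -0.059955
θ = atan2(y, x) = -174.6790° → 185.3210° (mod 360°)

185.3°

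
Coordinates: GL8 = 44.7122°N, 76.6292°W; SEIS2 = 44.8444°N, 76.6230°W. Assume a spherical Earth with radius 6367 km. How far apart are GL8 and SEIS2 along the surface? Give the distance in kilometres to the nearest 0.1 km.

Δφ = 0.1322°,  Δλ = 0.0062°
a = sin²(Δφ/2) + cos φ₁ cos φ₂ sin²(Δλ/2) = 0.000001
c = 2·arcsin(√a) = 0.002309 rad = 0.1323°
d = R·c = 6367 × 0.002309 = 14.7 km

14.7 km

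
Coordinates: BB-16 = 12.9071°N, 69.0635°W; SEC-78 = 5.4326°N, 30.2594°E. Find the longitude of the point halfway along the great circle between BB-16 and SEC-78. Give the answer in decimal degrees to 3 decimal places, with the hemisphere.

Bx = cos φ₂ cos Δλ = -0.161271,  By = cos φ₂ sin Δλ = 0.982359
φₘ = atan2(sin φ₁ + sin φ₂, √((cos φ₁ + Bx)² + By²)) = 14.00179°
λₘ = λ₁ + atan2(By, cos φ₁ + Bx) = -18.69068°

18.691°W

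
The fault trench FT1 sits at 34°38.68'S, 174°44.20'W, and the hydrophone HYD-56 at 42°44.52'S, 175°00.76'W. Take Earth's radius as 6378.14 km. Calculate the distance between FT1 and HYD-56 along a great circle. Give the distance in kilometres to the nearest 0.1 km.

901.7 km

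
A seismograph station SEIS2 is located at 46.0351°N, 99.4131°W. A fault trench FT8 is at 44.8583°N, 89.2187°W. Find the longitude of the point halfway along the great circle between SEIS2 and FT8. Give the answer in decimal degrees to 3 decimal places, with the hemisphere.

Bx = cos φ₂ cos Δλ = 0.697663,  By = cos φ₂ sin Δλ = 0.125459
φₘ = atan2(sin φ₁ + sin φ₂, √((cos φ₁ + Bx)² + By²)) = 45.56019°
λₘ = λ₁ + atan2(By, cos φ₁ + Bx) = -94.26259°

94.263°W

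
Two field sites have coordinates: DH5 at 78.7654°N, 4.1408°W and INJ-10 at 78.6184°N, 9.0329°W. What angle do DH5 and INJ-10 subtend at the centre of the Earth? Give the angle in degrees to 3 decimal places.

0.970°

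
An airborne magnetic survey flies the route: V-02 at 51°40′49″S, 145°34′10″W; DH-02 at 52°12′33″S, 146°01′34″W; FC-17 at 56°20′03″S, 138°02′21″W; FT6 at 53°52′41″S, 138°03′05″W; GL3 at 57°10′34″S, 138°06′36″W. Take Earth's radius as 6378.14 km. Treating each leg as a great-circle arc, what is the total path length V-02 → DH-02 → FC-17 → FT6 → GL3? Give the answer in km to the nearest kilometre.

1400 km

V-02: φ = -51.68028°, λ = -145.56944°
DH-02: φ = -52.20917°, λ = -146.02611°
FC-17: φ = -56.33417°, λ = -138.03917°
FT6: φ = -53.87806°, λ = -138.05139°
GL3: φ = -57.17611°, λ = -138.11000°
V-02→DH-02: c = 0.010457 rad, d = 66.70 km
DH-02→FC-17: c = 0.108549 rad, d = 692.34 km
FC-17→FT6: c = 0.042867 rad, d = 273.41 km
FT6→GL3: c = 0.057565 rad, d = 367.16 km
Total = 66.70 + 692.34 + 273.41 + 367.16 = 1399.60 km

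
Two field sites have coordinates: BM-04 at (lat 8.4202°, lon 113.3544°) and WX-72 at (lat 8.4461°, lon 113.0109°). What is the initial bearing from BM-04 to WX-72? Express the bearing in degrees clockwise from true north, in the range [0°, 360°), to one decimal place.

274.4°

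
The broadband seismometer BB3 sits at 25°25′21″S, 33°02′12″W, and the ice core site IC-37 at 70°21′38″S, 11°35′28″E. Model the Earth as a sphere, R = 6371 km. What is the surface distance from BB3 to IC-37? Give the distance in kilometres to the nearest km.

BB3: φ = -25.42250°, λ = -33.03667°
IC-37: φ = -70.36056°, λ = +11.59111°
Δφ = -44.9381°,  Δλ = 44.6278°
a = sin²(Δφ/2) + cos φ₁ cos φ₂ sin²(Δλ/2) = 0.189824
c = 2·arcsin(√a) = 0.901605 rad = 51.6582°
d = R·c = 6371 × 0.901605 = 5744.1 km

5744 km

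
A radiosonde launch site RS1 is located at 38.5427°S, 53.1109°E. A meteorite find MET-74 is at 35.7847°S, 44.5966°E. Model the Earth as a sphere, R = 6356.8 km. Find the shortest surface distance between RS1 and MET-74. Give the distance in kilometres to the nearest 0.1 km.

812.2 km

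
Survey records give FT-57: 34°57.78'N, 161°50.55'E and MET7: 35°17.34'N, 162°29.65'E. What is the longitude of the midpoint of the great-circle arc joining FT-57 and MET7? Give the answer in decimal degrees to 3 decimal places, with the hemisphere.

FT-57: φ = +34.96300°, λ = +161.84250°
MET7: φ = +35.28900°, λ = +162.49417°
Bx = cos φ₂ cos Δλ = 0.816196,  By = cos φ₂ sin Δλ = 0.009284
φₘ = atan2(sin φ₁ + sin φ₂, √((cos φ₁ + Bx)² + By²)) = 35.12644°
λₘ = λ₁ + atan2(By, cos φ₁ + Bx) = 162.16768°

162.168°E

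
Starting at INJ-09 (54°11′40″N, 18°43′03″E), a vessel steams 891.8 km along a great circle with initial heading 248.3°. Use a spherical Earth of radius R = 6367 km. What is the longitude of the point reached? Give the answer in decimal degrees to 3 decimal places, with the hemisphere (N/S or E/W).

INJ-09: φ = +54.19444°, λ = +18.71750°
δ = d/R = 891.8/6367 = 0.140066 rad
φ₂ = arcsin(sin φ₁ cos δ + cos φ₁ sin δ cos θ)
   = arcsin(0.81101·0.99021 + 0.58504·0.13961·-0.36975) = 50.61189°
λ₂ = λ₁ + atan2(sin θ sin δ cos φ₁, cos δ − sin φ₁ sin φ₂) = 6.92233°

6.922°E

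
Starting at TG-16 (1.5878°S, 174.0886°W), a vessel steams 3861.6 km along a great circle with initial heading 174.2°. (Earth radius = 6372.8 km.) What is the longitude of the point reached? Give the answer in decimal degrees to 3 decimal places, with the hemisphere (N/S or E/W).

170.004°W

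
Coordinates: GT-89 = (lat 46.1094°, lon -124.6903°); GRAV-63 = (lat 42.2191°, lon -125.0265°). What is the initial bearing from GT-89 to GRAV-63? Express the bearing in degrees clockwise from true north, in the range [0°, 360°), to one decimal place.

183.7°

Δλ = -0.3362°
y = sin Δλ · cos φ₂ = -0.004346
x = cos φ₁ sin φ₂ − sin φ₁ cos φ₂ cos Δλ = -0.067837
θ = atan2(y, x) = -176.3347° → 183.6653° (mod 360°)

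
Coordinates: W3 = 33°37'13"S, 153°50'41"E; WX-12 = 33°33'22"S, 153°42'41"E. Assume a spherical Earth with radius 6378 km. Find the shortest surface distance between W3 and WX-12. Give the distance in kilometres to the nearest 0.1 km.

W3: φ = -33.62028°, λ = +153.84472°
WX-12: φ = -33.55611°, λ = +153.71139°
Δφ = 0.0642°,  Δλ = -0.1333°
a = sin²(Δφ/2) + cos φ₁ cos φ₂ sin²(Δλ/2) = 0.000001
c = 2·arcsin(√a) = 0.002239 rad = 0.1283°
d = R·c = 6378 × 0.002239 = 14.3 km

14.3 km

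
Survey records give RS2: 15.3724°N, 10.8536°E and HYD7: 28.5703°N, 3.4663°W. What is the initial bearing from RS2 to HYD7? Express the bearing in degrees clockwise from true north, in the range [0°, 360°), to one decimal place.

Δλ = -14.3199°
y = sin Δλ · cos φ₂ = -0.217218
x = cos φ₁ sin φ₂ − sin φ₁ cos φ₂ cos Δλ = 0.235549
θ = atan2(y, x) = -42.6816° → 317.3184° (mod 360°)

317.3°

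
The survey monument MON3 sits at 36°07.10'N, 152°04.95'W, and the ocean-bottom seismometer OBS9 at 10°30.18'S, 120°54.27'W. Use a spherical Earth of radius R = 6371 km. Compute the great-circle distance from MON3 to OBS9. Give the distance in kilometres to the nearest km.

6127 km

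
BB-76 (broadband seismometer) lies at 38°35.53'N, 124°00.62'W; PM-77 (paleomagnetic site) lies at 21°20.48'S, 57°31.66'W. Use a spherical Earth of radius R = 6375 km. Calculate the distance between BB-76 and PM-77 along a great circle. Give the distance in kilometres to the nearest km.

9609 km

BB-76: φ = +38.59217°, λ = -124.01033°
PM-77: φ = -21.34133°, λ = -57.52767°
Δφ = -59.9335°,  Δλ = 66.4827°
a = sin²(Δφ/2) + cos φ₁ cos φ₂ sin²(Δλ/2) = 0.468255
c = 2·arcsin(√a) = 1.507264 rad = 86.3598°
d = R·c = 6375 × 1.507264 = 9608.8 km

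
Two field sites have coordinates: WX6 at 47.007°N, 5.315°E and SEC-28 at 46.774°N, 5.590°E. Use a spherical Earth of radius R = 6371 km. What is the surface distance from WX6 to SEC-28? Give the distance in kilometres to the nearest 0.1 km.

33.3 km

Δφ = -0.2330°,  Δλ = 0.2750°
a = sin²(Δφ/2) + cos φ₁ cos φ₂ sin²(Δλ/2) = 0.000007
c = 2·arcsin(√a) = 0.005225 rad = 0.2993°
d = R·c = 6371 × 0.005225 = 33.3 km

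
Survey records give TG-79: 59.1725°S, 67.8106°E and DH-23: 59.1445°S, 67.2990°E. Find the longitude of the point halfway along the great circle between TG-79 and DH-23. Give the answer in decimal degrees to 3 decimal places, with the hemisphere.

67.555°E

Bx = cos φ₂ cos Δλ = 0.512854,  By = cos φ₂ sin Δλ = -0.004579
φₘ = atan2(sin φ₁ + sin φ₂, √((cos φ₁ + Bx)² + By²)) = -59.15875°
λₘ = λ₁ + atan2(By, cos φ₁ + Bx) = 67.55470°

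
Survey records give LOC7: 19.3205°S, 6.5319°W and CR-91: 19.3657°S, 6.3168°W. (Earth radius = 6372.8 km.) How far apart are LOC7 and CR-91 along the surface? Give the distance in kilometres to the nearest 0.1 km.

23.1 km

Δφ = -0.0452°,  Δλ = 0.2151°
a = sin²(Δφ/2) + cos φ₁ cos φ₂ sin²(Δλ/2) = 0.000003
c = 2·arcsin(√a) = 0.003629 rad = 0.2079°
d = R·c = 6372.8 × 0.003629 = 23.1 km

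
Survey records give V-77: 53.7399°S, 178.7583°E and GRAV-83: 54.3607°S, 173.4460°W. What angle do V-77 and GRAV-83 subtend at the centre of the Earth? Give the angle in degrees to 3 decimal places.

Δφ = -0.6208°,  Δλ = 7.7957°
a = sin²(Δφ/2) + cos φ₁ cos φ₂ sin²(Δλ/2) = 0.001622
c = 2·arcsin(√a) = 0.080567 rad = 4.6161°

4.616°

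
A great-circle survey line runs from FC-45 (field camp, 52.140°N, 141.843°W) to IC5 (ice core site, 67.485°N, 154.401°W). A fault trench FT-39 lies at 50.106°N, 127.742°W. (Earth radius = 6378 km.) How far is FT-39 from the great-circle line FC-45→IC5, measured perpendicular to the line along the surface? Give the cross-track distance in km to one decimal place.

δ₁₃ = central angle FC-45→FT-39 = 0.158222 rad  (haversine)
θ₁₃ = bearing FC-45→FT-39 = 97.378°,  θ₁₂ = bearing FC-45→IC5 = 342.973°
dₓₜ = R·arcsin(sin δ₁₃ · sin(θ₁₃ − θ₁₂)) = 6378·arcsin(0.15756·sin(-245.594°)) = 918.306 km
|dₓₜ| = 918.306 km

918.3 km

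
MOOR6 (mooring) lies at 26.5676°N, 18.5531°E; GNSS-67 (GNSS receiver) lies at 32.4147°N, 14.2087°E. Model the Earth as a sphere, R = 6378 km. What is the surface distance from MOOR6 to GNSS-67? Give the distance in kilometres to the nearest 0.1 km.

Δφ = 5.8471°,  Δλ = -4.3444°
a = sin²(Δφ/2) + cos φ₁ cos φ₂ sin²(Δλ/2) = 0.003686
c = 2·arcsin(√a) = 0.121501 rad = 6.9615°
d = R·c = 6378 × 0.121501 = 774.9 km

774.9 km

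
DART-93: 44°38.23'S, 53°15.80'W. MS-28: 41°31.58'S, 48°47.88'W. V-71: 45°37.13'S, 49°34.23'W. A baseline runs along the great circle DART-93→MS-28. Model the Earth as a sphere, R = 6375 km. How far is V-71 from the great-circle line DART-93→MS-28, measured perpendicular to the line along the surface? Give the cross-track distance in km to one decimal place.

278.5 km

DART-93: φ = -44.63717°, λ = -53.26333°
MS-28: φ = -41.52633°, λ = -48.79800°
V-71: φ = -45.61883°, λ = -49.57050°
δ₁₃ = central angle DART-93→V-71 = 0.048587 rad  (haversine)
θ₁₃ = bearing DART-93→V-71 = 111.948°,  θ₁₂ = bearing DART-93→MS-28 = 47.897°
dₓₜ = R·arcsin(sin δ₁₃ · sin(θ₁₃ − θ₁₂)) = 6375·arcsin(0.04857·sin(64.050°)) = 278.495 km
|dₓₜ| = 278.495 km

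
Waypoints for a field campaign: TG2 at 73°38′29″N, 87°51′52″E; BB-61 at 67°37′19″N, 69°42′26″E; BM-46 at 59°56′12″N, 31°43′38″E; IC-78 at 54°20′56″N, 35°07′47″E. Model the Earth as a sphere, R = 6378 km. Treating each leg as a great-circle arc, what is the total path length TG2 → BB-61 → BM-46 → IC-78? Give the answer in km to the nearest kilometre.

3608 km

TG2: φ = +73.64139°, λ = +87.86444°
BB-61: φ = +67.62194°, λ = +69.70722°
BM-46: φ = +59.93667°, λ = +31.72722°
IC-78: φ = +54.34889°, λ = +35.12972°
TG2→BB-61: c = 0.147464 rad, d = 940.52 km
BB-61→BM-46: c = 0.315545 rad, d = 2012.54 km
BM-46→IC-78: c = 0.102676 rad, d = 654.86 km
Total = 940.52 + 2012.54 + 654.86 = 3607.93 km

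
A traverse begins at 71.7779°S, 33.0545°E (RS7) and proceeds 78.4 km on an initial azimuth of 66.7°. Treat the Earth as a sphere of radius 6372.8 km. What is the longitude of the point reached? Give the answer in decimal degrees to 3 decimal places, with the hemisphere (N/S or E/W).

35.094°E

δ = d/R = 78.4/6372.8 = 0.012302 rad
φ₂ = arcsin(sin φ₁ cos δ + cos φ₁ sin δ cos θ)
   = arcsin(-0.94985·0.99992 + 0.31270·0.01230·0.39555) = -71.48815°
λ₂ = λ₁ + atan2(sin θ sin δ cos φ₁, cos δ − sin φ₁ sin φ₂) = 35.09388°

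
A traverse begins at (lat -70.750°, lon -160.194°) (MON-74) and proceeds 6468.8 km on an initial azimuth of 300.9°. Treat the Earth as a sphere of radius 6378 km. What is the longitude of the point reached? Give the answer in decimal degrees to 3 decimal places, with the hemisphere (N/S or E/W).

148.608°E

δ = d/R = 6468.8/6378 = 1.014236 rad
φ₂ = arcsin(sin φ₁ cos δ + cos φ₁ sin δ cos θ)
   = arcsin(-0.94409·0.52827 + 0.32969·0.84908·0.51354) = -20.79193°
λ₂ = λ₁ + atan2(sin θ sin δ cos φ₁, cos δ − sin φ₁ sin φ₂) = 148.60801°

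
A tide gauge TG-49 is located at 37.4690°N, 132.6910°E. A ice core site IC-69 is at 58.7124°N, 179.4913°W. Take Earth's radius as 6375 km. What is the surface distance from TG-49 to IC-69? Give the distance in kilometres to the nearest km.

4138 km

Δφ = 21.2434°,  Δλ = 47.8177°
a = sin²(Δφ/2) + cos φ₁ cos φ₂ sin²(Δλ/2) = 0.101679
c = 2·arcsin(√a) = 0.649076 rad = 37.1893°
d = R·c = 6375 × 0.649076 = 4137.9 km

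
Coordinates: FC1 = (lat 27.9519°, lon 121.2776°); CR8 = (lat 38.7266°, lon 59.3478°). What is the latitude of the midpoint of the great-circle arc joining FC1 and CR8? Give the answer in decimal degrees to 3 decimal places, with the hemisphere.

Bx = cos φ₂ cos Δλ = 0.367097,  By = cos φ₂ sin Δλ = -0.688374
φₘ = atan2(sin φ₁ + sin φ₂, √((cos φ₁ + Bx)² + By²)) = 37.47616°
λₘ = λ₁ + atan2(By, cos φ₁ + Bx) = 92.44457°

37.476°N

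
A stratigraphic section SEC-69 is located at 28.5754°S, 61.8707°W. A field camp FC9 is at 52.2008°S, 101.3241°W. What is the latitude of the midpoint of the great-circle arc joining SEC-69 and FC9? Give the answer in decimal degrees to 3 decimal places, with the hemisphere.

42.048°S

Bx = cos φ₂ cos Δλ = 0.473243,  By = cos φ₂ sin Δλ = -0.389465
φₘ = atan2(sin φ₁ + sin φ₂, √((cos φ₁ + Bx)² + By²)) = -42.04771°
λₘ = λ₁ + atan2(By, cos φ₁ + Bx) = -77.94700°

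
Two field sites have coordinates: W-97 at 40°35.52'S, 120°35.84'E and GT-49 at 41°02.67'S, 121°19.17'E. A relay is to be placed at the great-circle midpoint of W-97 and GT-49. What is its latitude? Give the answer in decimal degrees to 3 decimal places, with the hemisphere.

40.819°S

W-97: φ = -40.59200°, λ = +120.59733°
GT-49: φ = -41.04450°, λ = +121.31950°
Bx = cos φ₂ cos Δλ = 0.754140,  By = cos φ₂ sin Δλ = 0.009506
φₘ = atan2(sin φ₁ + sin φ₂, √((cos φ₁ + Bx)² + By²)) = -40.81881°
λₘ = λ₁ + atan2(By, cos φ₁ + Bx) = 120.95719°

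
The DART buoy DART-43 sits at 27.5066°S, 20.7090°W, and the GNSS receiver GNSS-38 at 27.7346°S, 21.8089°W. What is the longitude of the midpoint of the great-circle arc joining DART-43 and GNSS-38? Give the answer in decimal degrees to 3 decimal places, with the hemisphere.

21.258°W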